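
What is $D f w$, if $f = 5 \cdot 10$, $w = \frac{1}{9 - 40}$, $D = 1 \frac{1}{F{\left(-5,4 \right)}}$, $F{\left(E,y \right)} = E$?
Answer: $\frac{10}{31} \approx 0.32258$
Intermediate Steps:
$D = - \frac{1}{5}$ ($D = 1 \frac{1}{-5} = 1 \left(- \frac{1}{5}\right) = - \frac{1}{5} \approx -0.2$)
$w = - \frac{1}{31}$ ($w = \frac{1}{-31} = - \frac{1}{31} \approx -0.032258$)
$f = 50$
$D f w = \left(- \frac{1}{5}\right) 50 \left(- \frac{1}{31}\right) = \left(-10\right) \left(- \frac{1}{31}\right) = \frac{10}{31}$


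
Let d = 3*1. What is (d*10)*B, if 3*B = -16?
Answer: -160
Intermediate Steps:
B = -16/3 (B = (⅓)*(-16) = -16/3 ≈ -5.3333)
d = 3
(d*10)*B = (3*10)*(-16/3) = 30*(-16/3) = -160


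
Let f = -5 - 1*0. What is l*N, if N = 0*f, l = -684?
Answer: 0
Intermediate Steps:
f = -5 (f = -5 + 0 = -5)
N = 0 (N = 0*(-5) = 0)
l*N = -684*0 = 0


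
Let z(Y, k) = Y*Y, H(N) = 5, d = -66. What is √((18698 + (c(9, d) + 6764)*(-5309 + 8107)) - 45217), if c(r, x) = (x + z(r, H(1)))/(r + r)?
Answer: √170113362/3 ≈ 4347.6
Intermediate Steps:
z(Y, k) = Y²
c(r, x) = (x + r²)/(2*r) (c(r, x) = (x + r²)/(r + r) = (x + r²)/((2*r)) = (x + r²)*(1/(2*r)) = (x + r²)/(2*r))
√((18698 + (c(9, d) + 6764)*(-5309 + 8107)) - 45217) = √((18698 + ((½)*(-66 + 9²)/9 + 6764)*(-5309 + 8107)) - 45217) = √((18698 + ((½)*(⅑)*(-66 + 81) + 6764)*2798) - 45217) = √((18698 + ((½)*(⅑)*15 + 6764)*2798) - 45217) = √((18698 + (⅚ + 6764)*2798) - 45217) = √((18698 + (40589/6)*2798) - 45217) = √((18698 + 56784011/3) - 45217) = √(56840105/3 - 45217) = √(56704454/3) = √170113362/3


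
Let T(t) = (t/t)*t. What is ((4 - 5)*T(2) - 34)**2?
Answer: 1296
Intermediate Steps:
T(t) = t (T(t) = 1*t = t)
((4 - 5)*T(2) - 34)**2 = ((4 - 5)*2 - 34)**2 = (-1*2 - 34)**2 = (-2 - 34)**2 = (-36)**2 = 1296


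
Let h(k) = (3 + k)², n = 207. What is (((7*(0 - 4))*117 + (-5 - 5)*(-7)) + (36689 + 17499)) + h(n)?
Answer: 95082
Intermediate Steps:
(((7*(0 - 4))*117 + (-5 - 5)*(-7)) + (36689 + 17499)) + h(n) = (((7*(0 - 4))*117 + (-5 - 5)*(-7)) + (36689 + 17499)) + (3 + 207)² = (((7*(-4))*117 - 10*(-7)) + 54188) + 210² = ((-28*117 + 70) + 54188) + 44100 = ((-3276 + 70) + 54188) + 44100 = (-3206 + 54188) + 44100 = 50982 + 44100 = 95082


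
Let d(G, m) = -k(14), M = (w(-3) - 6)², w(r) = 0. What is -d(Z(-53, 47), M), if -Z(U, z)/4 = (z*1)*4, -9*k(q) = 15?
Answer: -5/3 ≈ -1.6667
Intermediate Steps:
k(q) = -5/3 (k(q) = -⅑*15 = -5/3)
Z(U, z) = -16*z (Z(U, z) = -4*z*1*4 = -4*z*4 = -16*z)
M = 36 (M = (0 - 6)² = (-6)² = 36)
d(G, m) = 5/3 (d(G, m) = -1*(-5/3) = 5/3)
-d(Z(-53, 47), M) = -1*5/3 = -5/3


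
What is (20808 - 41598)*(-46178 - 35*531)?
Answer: 1346422770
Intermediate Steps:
(20808 - 41598)*(-46178 - 35*531) = -20790*(-46178 - 18585) = -20790*(-64763) = 1346422770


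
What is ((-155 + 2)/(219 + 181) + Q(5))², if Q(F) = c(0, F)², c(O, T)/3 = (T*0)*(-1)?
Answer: 23409/160000 ≈ 0.14631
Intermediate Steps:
c(O, T) = 0 (c(O, T) = 3*((T*0)*(-1)) = 3*(0*(-1)) = 3*0 = 0)
Q(F) = 0 (Q(F) = 0² = 0)
((-155 + 2)/(219 + 181) + Q(5))² = ((-155 + 2)/(219 + 181) + 0)² = (-153/400 + 0)² = (-153/400)² = 23409/160000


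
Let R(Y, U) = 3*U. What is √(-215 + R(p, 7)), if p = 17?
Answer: I*√194 ≈ 13.928*I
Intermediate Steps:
√(-215 + R(p, 7)) = √(-215 + 3*7) = √(-215 + 21) = √(-194) = I*√194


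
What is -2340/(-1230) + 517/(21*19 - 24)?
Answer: 50447/15375 ≈ 3.2811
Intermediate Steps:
-2340/(-1230) + 517/(21*19 - 24) = -2340*(-1/1230) + 517/(399 - 24) = 78/41 + 517/375 = 50447/15375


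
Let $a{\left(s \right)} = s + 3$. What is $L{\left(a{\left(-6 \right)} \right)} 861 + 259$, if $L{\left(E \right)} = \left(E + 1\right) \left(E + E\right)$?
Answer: $10591$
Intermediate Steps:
$a{\left(s \right)} = 3 + s$
$L{\left(E \right)} = 2 E \left(1 + E\right)$ ($L{\left(E \right)} = \left(1 + E\right) 2 E = 2 E \left(1 + E\right)$)
$L{\left(a{\left(-6 \right)} \right)} 861 + 259 = 2 \left(3 - 6\right) \left(1 + \left(3 - 6\right)\right) 861 + 259 = 2 \left(-3\right) \left(1 - 3\right) 861 + 259 = 2 \left(-3\right) \left(-2\right) 861 + 259 = 12 \cdot 861 + 259 = 10332 + 259 = 10591$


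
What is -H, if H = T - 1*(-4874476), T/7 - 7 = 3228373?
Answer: -27473136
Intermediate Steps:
T = 22598660 (T = 49 + 7*3228373 = 49 + 22598611 = 22598660)
H = 27473136 (H = 22598660 - 1*(-4874476) = 22598660 + 4874476 = 27473136)
-H = -1*27473136 = -27473136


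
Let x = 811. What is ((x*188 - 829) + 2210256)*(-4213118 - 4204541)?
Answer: -19881626703805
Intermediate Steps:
((x*188 - 829) + 2210256)*(-4213118 - 4204541) = ((811*188 - 829) + 2210256)*(-4213118 - 4204541) = ((152468 - 829) + 2210256)*(-8417659) = (151639 + 2210256)*(-8417659) = 2361895*(-8417659) = -19881626703805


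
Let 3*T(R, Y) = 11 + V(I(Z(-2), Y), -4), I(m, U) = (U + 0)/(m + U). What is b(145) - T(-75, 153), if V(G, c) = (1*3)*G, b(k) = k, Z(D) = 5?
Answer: 66533/474 ≈ 140.36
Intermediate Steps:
I(m, U) = U/(U + m)
V(G, c) = 3*G
T(R, Y) = 11/3 + Y/(5 + Y) (T(R, Y) = (11 + 3*(Y/(Y + 5)))/3 = (11 + 3*(Y/(5 + Y)))/3 = (11 + 3*Y/(5 + Y))/3 = 11/3 + Y/(5 + Y))
b(145) - T(-75, 153) = 145 - (55 + 14*153)/(3*(5 + 153)) = 145 - (55 + 2142)/(3*158) = 145 - 2197/(3*158) = 145 - 1*2197/474 = 145 - 2197/474 = 66533/474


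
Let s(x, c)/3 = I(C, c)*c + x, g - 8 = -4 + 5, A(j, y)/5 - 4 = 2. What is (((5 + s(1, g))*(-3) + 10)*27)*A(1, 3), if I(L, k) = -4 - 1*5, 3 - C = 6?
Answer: 579150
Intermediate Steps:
C = -3 (C = 3 - 1*6 = 3 - 6 = -3)
A(j, y) = 30 (A(j, y) = 20 + 5*2 = 20 + 10 = 30)
I(L, k) = -9 (I(L, k) = -4 - 5 = -9)
g = 9 (g = 8 + (-4 + 5) = 8 + 1 = 9)
s(x, c) = -27*c + 3*x (s(x, c) = 3*(-9*c + x) = 3*(x - 9*c) = -27*c + 3*x)
(((5 + s(1, g))*(-3) + 10)*27)*A(1, 3) = (((5 + (-27*9 + 3*1))*(-3) + 10)*27)*30 = (((5 + (-243 + 3))*(-3) + 10)*27)*30 = (((5 - 240)*(-3) + 10)*27)*30 = ((-235*(-3) + 10)*27)*30 = ((705 + 10)*27)*30 = (715*27)*30 = 19305*30 = 579150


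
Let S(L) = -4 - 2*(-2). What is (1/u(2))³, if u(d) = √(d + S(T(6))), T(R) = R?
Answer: √2/4 ≈ 0.35355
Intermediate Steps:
S(L) = 0 (S(L) = -4 + 4 = 0)
u(d) = √d (u(d) = √(d + 0) = √d)
(1/u(2))³ = (1/(√2))³ = (√2/2)³ = √2/4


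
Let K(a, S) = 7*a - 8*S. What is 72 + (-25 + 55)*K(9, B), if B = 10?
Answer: -438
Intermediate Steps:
K(a, S) = -8*S + 7*a
72 + (-25 + 55)*K(9, B) = 72 + (-25 + 55)*(-8*10 + 7*9) = 72 + 30*(-80 + 63) = 72 + 30*(-17) = 72 - 510 = -438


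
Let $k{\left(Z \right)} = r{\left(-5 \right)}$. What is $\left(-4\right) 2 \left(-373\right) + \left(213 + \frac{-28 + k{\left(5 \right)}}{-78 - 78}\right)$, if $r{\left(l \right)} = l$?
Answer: $\frac{166255}{52} \approx 3197.2$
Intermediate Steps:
$k{\left(Z \right)} = -5$
$\left(-4\right) 2 \left(-373\right) + \left(213 + \frac{-28 + k{\left(5 \right)}}{-78 - 78}\right) = \left(-4\right) 2 \left(-373\right) + \left(213 + \frac{-28 - 5}{-78 - 78}\right) = \left(-8\right) \left(-373\right) + \left(213 - \frac{33}{-156}\right) = 2984 + \left(213 - - \frac{11}{52}\right) = 2984 + \left(213 + \frac{11}{52}\right) = 2984 + \frac{11087}{52} = \frac{166255}{52}$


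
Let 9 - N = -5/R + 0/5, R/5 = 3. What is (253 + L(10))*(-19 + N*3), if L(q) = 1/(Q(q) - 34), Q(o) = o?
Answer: 18213/8 ≈ 2276.6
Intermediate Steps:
R = 15 (R = 5*3 = 15)
N = 28/3 (N = 9 - (-5/15 + 0/5) = 9 - (-5*1/15 + 0*(⅕)) = 9 - (-⅓ + 0) = 9 - 1*(-⅓) = 9 + ⅓ = 28/3 ≈ 9.3333)
L(q) = 1/(-34 + q) (L(q) = 1/(q - 34) = 1/(-34 + q))
(253 + L(10))*(-19 + N*3) = (253 + 1/(-34 + 10))*(-19 + (28/3)*3) = (253 + 1/(-24))*(-19 + 28) = (253 - 1/24)*9 = (6071/24)*9 = 18213/8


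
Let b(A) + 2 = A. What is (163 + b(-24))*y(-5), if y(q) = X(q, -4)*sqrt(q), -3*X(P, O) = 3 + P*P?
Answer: -3836*I*sqrt(5)/3 ≈ -2859.2*I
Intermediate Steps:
X(P, O) = -1 - P**2/3 (X(P, O) = -(3 + P*P)/3 = -(3 + P**2)/3 = -1 - P**2/3)
b(A) = -2 + A
y(q) = sqrt(q)*(-1 - q**2/3) (y(q) = (-1 - q**2/3)*sqrt(q) = sqrt(q)*(-1 - q**2/3))
(163 + b(-24))*y(-5) = (163 + (-2 - 24))*(sqrt(-5)*(-3 - 1*(-5)**2)/3) = (163 - 26)*((I*sqrt(5))*(-3 - 1*25)/3) = 137*((I*sqrt(5))*(-3 - 25)/3) = 137*((1/3)*(I*sqrt(5))*(-28)) = 137*(-28*I*sqrt(5)/3) = -3836*I*sqrt(5)/3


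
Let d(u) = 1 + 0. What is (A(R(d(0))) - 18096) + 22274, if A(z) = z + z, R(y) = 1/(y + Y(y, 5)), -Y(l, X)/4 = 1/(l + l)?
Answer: 4176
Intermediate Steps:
d(u) = 1
Y(l, X) = -2/l (Y(l, X) = -4/(l + l) = -4*1/(2*l) = -2/l)
R(y) = 1/(y - 2/y)
A(z) = 2*z
(A(R(d(0))) - 18096) + 22274 = (2*(1/(-2 + 1²)) - 18096) + 22274 = (2*(1/(-2 + 1)) - 18096) + 22274 = (2*(1/(-1)) - 18096) + 22274 = (2*(1*(-1)) - 18096) + 22274 = (2*(-1) - 18096) + 22274 = (-2 - 18096) + 22274 = -18098 + 22274 = 4176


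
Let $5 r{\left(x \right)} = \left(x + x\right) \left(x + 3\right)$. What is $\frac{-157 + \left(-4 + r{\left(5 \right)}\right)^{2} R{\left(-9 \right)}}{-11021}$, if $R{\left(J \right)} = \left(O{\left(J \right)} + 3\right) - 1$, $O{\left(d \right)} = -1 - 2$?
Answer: $\frac{301}{11021} \approx 0.027312$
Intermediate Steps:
$O{\left(d \right)} = -3$ ($O{\left(d \right)} = -1 - 2 = -3$)
$r{\left(x \right)} = \frac{2 x \left(3 + x\right)}{5}$ ($r{\left(x \right)} = \frac{\left(x + x\right) \left(x + 3\right)}{5} = \frac{2 x \left(3 + x\right)}{5}$)
$R{\left(J \right)} = -1$ ($R{\left(J \right)} = \left(-3 + 3\right) - 1 = 0 - 1 = -1$)
$\frac{-157 + \left(-4 + r{\left(5 \right)}\right)^{2} R{\left(-9 \right)}}{-11021} = \frac{-157 + \left(-4 + \frac{2}{5} \cdot 5 \left(3 + 5\right)\right)^{2} \left(-1\right)}{-11021} = \left(-157 + \left(-4 + \frac{2}{5} \cdot 5 \cdot 8\right)^{2} \left(-1\right)\right) \left(- \frac{1}{11021}\right) = \left(-157 + \left(-4 + 16\right)^{2} \left(-1\right)\right) \left(- \frac{1}{11021}\right) = \left(-157 + 12^{2} \left(-1\right)\right) \left(- \frac{1}{11021}\right) = \left(-157 + 144 \left(-1\right)\right) \left(- \frac{1}{11021}\right) = \left(-157 - 144\right) \left(- \frac{1}{11021}\right) = \left(-301\right) \left(- \frac{1}{11021}\right) = \frac{301}{11021}$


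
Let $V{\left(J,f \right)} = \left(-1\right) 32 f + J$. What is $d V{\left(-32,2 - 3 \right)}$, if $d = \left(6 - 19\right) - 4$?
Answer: $0$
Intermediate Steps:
$V{\left(J,f \right)} = J - 32 f$ ($V{\left(J,f \right)} = - 32 f + J = J - 32 f$)
$d = -17$ ($d = -13 - 4 = -17$)
$d V{\left(-32,2 - 3 \right)} = - 17 \left(-32 - 32 \left(2 - 3\right)\right) = - 17 \left(-32 - -32\right) = - 17 \left(-32 + 32\right) = \left(-17\right) 0 = 0$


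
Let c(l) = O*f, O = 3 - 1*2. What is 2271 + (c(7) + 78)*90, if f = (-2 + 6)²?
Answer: 10731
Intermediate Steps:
f = 16 (f = 4² = 16)
O = 1 (O = 3 - 2 = 1)
c(l) = 16 (c(l) = 1*16 = 16)
2271 + (c(7) + 78)*90 = 2271 + (16 + 78)*90 = 2271 + 94*90 = 2271 + 8460 = 10731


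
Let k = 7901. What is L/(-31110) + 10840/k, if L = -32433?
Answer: 197828511/81933370 ≈ 2.4145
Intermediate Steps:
L/(-31110) + 10840/k = -32433/(-31110) + 10840/7901 = -32433*(-1/31110) + 10840*(1/7901) = 10811/10370 + 10840/7901 = 197828511/81933370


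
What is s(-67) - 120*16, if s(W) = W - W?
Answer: -1920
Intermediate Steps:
s(W) = 0
s(-67) - 120*16 = 0 - 120*16 = 0 - 1*1920 = 0 - 1920 = -1920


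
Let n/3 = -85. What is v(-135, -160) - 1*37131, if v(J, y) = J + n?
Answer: -37521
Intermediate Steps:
n = -255 (n = 3*(-85) = -255)
v(J, y) = -255 + J (v(J, y) = J - 255 = -255 + J)
v(-135, -160) - 1*37131 = (-255 - 135) - 1*37131 = -390 - 37131 = -37521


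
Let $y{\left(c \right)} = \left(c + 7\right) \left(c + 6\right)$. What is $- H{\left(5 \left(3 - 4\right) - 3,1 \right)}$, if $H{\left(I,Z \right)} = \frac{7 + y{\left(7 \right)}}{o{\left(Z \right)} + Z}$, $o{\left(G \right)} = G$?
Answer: $- \frac{189}{2} \approx -94.5$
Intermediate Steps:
$y{\left(c \right)} = \left(6 + c\right) \left(7 + c\right)$ ($y{\left(c \right)} = \left(7 + c\right) \left(6 + c\right) = \left(6 + c\right) \left(7 + c\right)$)
$H{\left(I,Z \right)} = \frac{189}{2 Z}$ ($H{\left(I,Z \right)} = \frac{7 + \left(42 + 7^{2} + 13 \cdot 7\right)}{Z + Z} = \frac{7 + \left(42 + 49 + 91\right)}{2 Z} = \left(7 + 182\right) \frac{1}{2 Z} = 189 \frac{1}{2 Z} = \frac{189}{2 Z}$)
$- H{\left(5 \left(3 - 4\right) - 3,1 \right)} = - \frac{189}{2 \cdot 1} = - \frac{189 \cdot 1}{2} = \left(-1\right) \frac{189}{2} = - \frac{189}{2}$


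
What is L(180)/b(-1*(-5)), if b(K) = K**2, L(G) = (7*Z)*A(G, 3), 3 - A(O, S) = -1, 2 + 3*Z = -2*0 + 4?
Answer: 56/75 ≈ 0.74667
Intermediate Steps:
Z = 2/3 (Z = -2/3 + (-2*0 + 4)/3 = -2/3 + (0 + 4)/3 = -2/3 + (1/3)*4 = -2/3 + 4/3 = 2/3 ≈ 0.66667)
A(O, S) = 4 (A(O, S) = 3 - 1*(-1) = 3 + 1 = 4)
L(G) = 56/3 (L(G) = (7*(2/3))*4 = (14/3)*4 = 56/3)
L(180)/b(-1*(-5)) = 56/(3*((-1*(-5))**2)) = 56/(3*(5**2)) = (56/3)/25 = (56/3)*(1/25) = 56/75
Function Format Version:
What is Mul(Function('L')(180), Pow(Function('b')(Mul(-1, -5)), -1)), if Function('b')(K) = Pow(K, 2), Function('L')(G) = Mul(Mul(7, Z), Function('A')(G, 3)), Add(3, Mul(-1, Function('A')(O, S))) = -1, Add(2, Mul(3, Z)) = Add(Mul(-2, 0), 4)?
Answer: Rational(56, 75) ≈ 0.74667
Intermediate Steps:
Z = Rational(2, 3) (Z = Add(Rational(-2, 3), Mul(Rational(1, 3), Add(Mul(-2, 0), 4))) = Add(Rational(-2, 3), Mul(Rational(1, 3), Add(0, 4))) = Add(Rational(-2, 3), Mul(Rational(1, 3), 4)) = Add(Rational(-2, 3), Rational(4, 3)) = Rational(2, 3) ≈ 0.66667)
Function('A')(O, S) = 4 (Function('A')(O, S) = Add(3, Mul(-1, -1)) = Add(3, 1) = 4)
Function('L')(G) = Rational(56, 3) (Function('L')(G) = Mul(Mul(7, Rational(2, 3)), 4) = Mul(Rational(14, 3), 4) = Rational(56, 3))
Mul(Function('L')(180), Pow(Function('b')(Mul(-1, -5)), -1)) = Mul(Rational(56, 3), Pow(Pow(Mul(-1, -5), 2), -1)) = Mul(Rational(56, 3), Pow(Pow(5, 2), -1)) = Mul(Rational(56, 3), Pow(25, -1)) = Mul(Rational(56, 3), Rational(1, 25)) = Rational(56, 75)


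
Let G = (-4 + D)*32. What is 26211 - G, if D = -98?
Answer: 29475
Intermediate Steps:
G = -3264 (G = (-4 - 98)*32 = -102*32 = -3264)
26211 - G = 26211 - 1*(-3264) = 26211 + 3264 = 29475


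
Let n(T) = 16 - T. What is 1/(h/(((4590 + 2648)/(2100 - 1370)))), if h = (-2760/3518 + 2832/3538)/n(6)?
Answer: 11261137349/1807626 ≈ 6229.8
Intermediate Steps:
h = 24762/15558355 (h = (-2760/3518 + 2832/3538)/(16 - 1*6) = (-2760*1/3518 + 2832*(1/3538))/(16 - 6) = (-1380/1759 + 1416/1769)/10 = (49524/3111671)*(1/10) = 24762/15558355 ≈ 0.0015916)
1/(h/(((4590 + 2648)/(2100 - 1370)))) = 1/(24762/(15558355*(((4590 + 2648)/(2100 - 1370))))) = 1/(24762/(15558355*((7238/730)))) = 1/(24762/(15558355*((7238*(1/730))))) = 1/(24762/(15558355*(3619/365))) = 1/((24762/15558355)*(365/3619)) = 1/(1807626/11261137349) = 11261137349/1807626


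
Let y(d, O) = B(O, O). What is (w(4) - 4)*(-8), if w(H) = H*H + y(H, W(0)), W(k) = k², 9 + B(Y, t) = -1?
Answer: -16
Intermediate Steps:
B(Y, t) = -10 (B(Y, t) = -9 - 1 = -10)
y(d, O) = -10
w(H) = -10 + H² (w(H) = H*H - 10 = H² - 10 = -10 + H²)
(w(4) - 4)*(-8) = ((-10 + 4²) - 4)*(-8) = ((-10 + 16) - 4)*(-8) = (6 - 4)*(-8) = 2*(-8) = -16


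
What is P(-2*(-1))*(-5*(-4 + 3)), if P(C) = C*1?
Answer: 10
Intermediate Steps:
P(C) = C
P(-2*(-1))*(-5*(-4 + 3)) = (-2*(-1))*(-5*(-4 + 3)) = 2*(-5*(-1)) = 2*5 = 10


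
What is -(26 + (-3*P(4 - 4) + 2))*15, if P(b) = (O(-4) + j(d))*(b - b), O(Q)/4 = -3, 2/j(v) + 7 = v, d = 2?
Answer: -420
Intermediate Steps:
j(v) = 2/(-7 + v)
O(Q) = -12 (O(Q) = 4*(-3) = -12)
P(b) = 0 (P(b) = (-12 + 2/(-7 + 2))*(b - b) = (-12 + 2/(-5))*0 = (-12 + 2*(-1/5))*0 = (-12 - 2/5)*0 = -62/5*0 = 0)
-(26 + (-3*P(4 - 4) + 2))*15 = -(26 + (-3*0 + 2))*15 = -(26 + (0 + 2))*15 = -(26 + 2)*15 = -28*15 = -1*420 = -420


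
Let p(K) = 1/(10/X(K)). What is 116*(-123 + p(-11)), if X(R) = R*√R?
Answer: -14268 - 638*I*√11/5 ≈ -14268.0 - 423.2*I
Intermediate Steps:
X(R) = R^(3/2)
p(K) = K^(3/2)/10 (p(K) = 1/(10/(K^(3/2))) = 1/(10/K^(3/2)) = K^(3/2)/10)
116*(-123 + p(-11)) = 116*(-123 + (-11)^(3/2)/10) = 116*(-123 + (-11*I*√11)/10) = 116*(-123 - 11*I*√11/10) = -14268 - 638*I*√11/5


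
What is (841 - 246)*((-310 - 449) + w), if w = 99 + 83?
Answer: -343315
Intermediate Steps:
w = 182
(841 - 246)*((-310 - 449) + w) = (841 - 246)*((-310 - 449) + 182) = 595*(-759 + 182) = 595*(-577) = -343315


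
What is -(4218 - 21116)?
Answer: 16898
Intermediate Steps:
-(4218 - 21116) = -1*(-16898) = 16898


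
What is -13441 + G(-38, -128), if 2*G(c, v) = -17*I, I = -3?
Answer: -26831/2 ≈ -13416.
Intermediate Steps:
G(c, v) = 51/2 (G(c, v) = (-17*(-3))/2 = (½)*51 = 51/2)
-13441 + G(-38, -128) = -13441 + 51/2 = -26831/2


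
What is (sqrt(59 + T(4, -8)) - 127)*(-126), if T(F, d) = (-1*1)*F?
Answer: 16002 - 126*sqrt(55) ≈ 15068.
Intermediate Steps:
T(F, d) = -F
(sqrt(59 + T(4, -8)) - 127)*(-126) = (sqrt(59 - 1*4) - 127)*(-126) = (sqrt(59 - 4) - 127)*(-126) = (sqrt(55) - 127)*(-126) = (-127 + sqrt(55))*(-126) = 16002 - 126*sqrt(55)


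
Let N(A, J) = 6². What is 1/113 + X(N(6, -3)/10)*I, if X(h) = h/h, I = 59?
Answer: 6668/113 ≈ 59.009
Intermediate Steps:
N(A, J) = 36
X(h) = 1
1/113 + X(N(6, -3)/10)*I = 1/113 + 1*59 = 1/113 + 59 = 6668/113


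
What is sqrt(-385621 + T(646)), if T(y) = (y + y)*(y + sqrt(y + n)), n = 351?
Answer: sqrt(449011 + 1292*sqrt(997)) ≈ 699.86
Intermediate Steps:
T(y) = 2*y*(y + sqrt(351 + y)) (T(y) = (y + y)*(y + sqrt(y + 351)) = (2*y)*(y + sqrt(351 + y)) = 2*y*(y + sqrt(351 + y)))
sqrt(-385621 + T(646)) = sqrt(-385621 + 2*646*(646 + sqrt(351 + 646))) = sqrt(-385621 + 2*646*(646 + sqrt(997))) = sqrt(-385621 + (834632 + 1292*sqrt(997))) = sqrt(449011 + 1292*sqrt(997))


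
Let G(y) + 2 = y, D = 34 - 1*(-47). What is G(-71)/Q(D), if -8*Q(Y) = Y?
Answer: 584/81 ≈ 7.2099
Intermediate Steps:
D = 81 (D = 34 + 47 = 81)
Q(Y) = -Y/8
G(y) = -2 + y
G(-71)/Q(D) = (-2 - 71)/((-⅛*81)) = -73/(-81/8) = -73*(-8/81) = 584/81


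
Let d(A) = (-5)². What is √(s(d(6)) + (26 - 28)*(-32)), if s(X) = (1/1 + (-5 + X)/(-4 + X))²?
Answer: √29905/21 ≈ 8.2348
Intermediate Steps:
d(A) = 25
s(X) = (1 + (-5 + X)/(-4 + X))² (s(X) = (1*1 + (-5 + X)/(-4 + X))² = (1 + (-5 + X)/(-4 + X))²)
√(s(d(6)) + (26 - 28)*(-32)) = √((-9 + 2*25)²/(-4 + 25)² + (26 - 28)*(-32)) = √((-9 + 50)²/21² - 2*(-32)) = √(41²*(1/441) + 64) = √(1681*(1/441) + 64) = √(1681/441 + 64) = √(29905/441) = √29905/21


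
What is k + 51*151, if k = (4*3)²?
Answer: 7845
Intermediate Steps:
k = 144 (k = 12² = 144)
k + 51*151 = 144 + 51*151 = 144 + 7701 = 7845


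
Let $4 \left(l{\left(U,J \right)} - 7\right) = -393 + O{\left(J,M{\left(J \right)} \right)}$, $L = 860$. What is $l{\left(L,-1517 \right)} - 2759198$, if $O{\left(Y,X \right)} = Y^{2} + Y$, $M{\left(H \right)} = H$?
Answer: $- \frac{8737385}{4} \approx -2.1843 \cdot 10^{6}$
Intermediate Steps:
$O{\left(Y,X \right)} = Y + Y^{2}$
$l{\left(U,J \right)} = - \frac{365}{4} + \frac{J \left(1 + J\right)}{4}$ ($l{\left(U,J \right)} = 7 + \frac{-393 + J \left(1 + J\right)}{4} = 7 + \left(- \frac{393}{4} + \frac{J \left(1 + J\right)}{4}\right) = - \frac{365}{4} + \frac{J \left(1 + J\right)}{4}$)
$l{\left(L,-1517 \right)} - 2759198 = \left(- \frac{365}{4} + \frac{1}{4} \left(-1517\right) \left(1 - 1517\right)\right) - 2759198 = \left(- \frac{365}{4} + \frac{1}{4} \left(-1517\right) \left(-1516\right)\right) - 2759198 = \left(- \frac{365}{4} + 574943\right) - 2759198 = \frac{2299407}{4} - 2759198 = - \frac{8737385}{4}$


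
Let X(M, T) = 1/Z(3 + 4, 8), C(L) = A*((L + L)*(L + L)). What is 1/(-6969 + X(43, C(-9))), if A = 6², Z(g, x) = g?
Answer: -7/48782 ≈ -0.00014350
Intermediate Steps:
A = 36
C(L) = 144*L² (C(L) = 36*((L + L)*(L + L)) = 36*((2*L)*(2*L)) = 36*(4*L²) = 144*L²)
X(M, T) = ⅐ (X(M, T) = 1/(3 + 4) = 1/7 = ⅐)
1/(-6969 + X(43, C(-9))) = 1/(-6969 + ⅐) = 1/(-48782/7) = -7/48782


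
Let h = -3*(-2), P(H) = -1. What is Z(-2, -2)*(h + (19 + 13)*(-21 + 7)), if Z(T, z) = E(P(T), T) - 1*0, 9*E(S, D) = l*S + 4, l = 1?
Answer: -442/3 ≈ -147.33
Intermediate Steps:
h = 6
E(S, D) = 4/9 + S/9 (E(S, D) = (1*S + 4)/9 = (S + 4)/9 = (4 + S)/9 = 4/9 + S/9)
Z(T, z) = 1/3 (Z(T, z) = (4/9 + (1/9)*(-1)) - 1*0 = (4/9 - 1/9) + 0 = 1/3 + 0 = 1/3)
Z(-2, -2)*(h + (19 + 13)*(-21 + 7)) = (6 + (19 + 13)*(-21 + 7))/3 = (6 + 32*(-14))/3 = (6 - 448)/3 = (1/3)*(-442) = -442/3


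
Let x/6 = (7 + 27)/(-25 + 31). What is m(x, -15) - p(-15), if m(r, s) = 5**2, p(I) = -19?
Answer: 44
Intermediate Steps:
x = 34 (x = 6*((7 + 27)/(-25 + 31)) = 6*(34/6) = 6*(34*(1/6)) = 6*(17/3) = 34)
m(r, s) = 25
m(x, -15) - p(-15) = 25 - 1*(-19) = 25 + 19 = 44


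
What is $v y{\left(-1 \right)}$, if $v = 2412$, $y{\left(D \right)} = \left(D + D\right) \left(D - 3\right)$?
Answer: $19296$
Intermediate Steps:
$y{\left(D \right)} = 2 D \left(-3 + D\right)$
$v y{\left(-1 \right)} = 2412 \cdot 2 \left(-1\right) \left(-3 - 1\right) = 2412 \cdot 2 \left(-1\right) \left(-4\right) = 2412 \cdot 8 = 19296$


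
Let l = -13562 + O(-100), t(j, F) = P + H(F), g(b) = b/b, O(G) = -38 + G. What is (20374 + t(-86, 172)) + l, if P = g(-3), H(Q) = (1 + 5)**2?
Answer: 6711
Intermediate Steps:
H(Q) = 36 (H(Q) = 6**2 = 36)
g(b) = 1
P = 1
t(j, F) = 37 (t(j, F) = 1 + 36 = 37)
l = -13700 (l = -13562 + (-38 - 100) = -13562 - 138 = -13700)
(20374 + t(-86, 172)) + l = (20374 + 37) - 13700 = 20411 - 13700 = 6711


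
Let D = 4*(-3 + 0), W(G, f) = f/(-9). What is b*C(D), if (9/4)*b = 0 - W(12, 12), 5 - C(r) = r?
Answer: 272/27 ≈ 10.074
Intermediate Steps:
W(G, f) = -f/9 (W(G, f) = f*(-⅑) = -f/9)
D = -12 (D = 4*(-3) = -12)
C(r) = 5 - r
b = 16/27 (b = 4*(0 - (-1)*12/9)/9 = 4*(0 - 1*(-4/3))/9 = 4*(0 + 4/3)/9 = (4/9)*(4/3) = 16/27 ≈ 0.59259)
b*C(D) = 16*(5 - 1*(-12))/27 = 16*(5 + 12)/27 = (16/27)*17 = 272/27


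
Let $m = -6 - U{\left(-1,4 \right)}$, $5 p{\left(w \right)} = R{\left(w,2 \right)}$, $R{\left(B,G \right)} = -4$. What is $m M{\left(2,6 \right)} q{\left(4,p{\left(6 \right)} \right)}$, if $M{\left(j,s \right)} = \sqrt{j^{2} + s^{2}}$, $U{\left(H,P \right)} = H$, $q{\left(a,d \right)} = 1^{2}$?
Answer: $- 10 \sqrt{10} \approx -31.623$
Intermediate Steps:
$p{\left(w \right)} = - \frac{4}{5}$ ($p{\left(w \right)} = \frac{1}{5} \left(-4\right) = - \frac{4}{5}$)
$q{\left(a,d \right)} = 1$
$m = -5$ ($m = -6 - -1 = -6 + 1 = -5$)
$m M{\left(2,6 \right)} q{\left(4,p{\left(6 \right)} \right)} = - 5 \sqrt{2^{2} + 6^{2}} \cdot 1 = - 5 \sqrt{4 + 36} \cdot 1 = - 5 \sqrt{40} \cdot 1 = - 5 \cdot 2 \sqrt{10} \cdot 1 = - 10 \sqrt{10} \cdot 1 = - 10 \sqrt{10}$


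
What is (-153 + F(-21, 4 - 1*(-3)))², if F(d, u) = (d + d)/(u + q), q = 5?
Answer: 97969/4 ≈ 24492.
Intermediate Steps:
F(d, u) = 2*d/(5 + u) (F(d, u) = (d + d)/(u + 5) = (2*d)/(5 + u) = 2*d/(5 + u))
(-153 + F(-21, 4 - 1*(-3)))² = (-153 + 2*(-21)/(5 + (4 - 1*(-3))))² = (-153 + 2*(-21)/(5 + (4 + 3)))² = (-153 + 2*(-21)/(5 + 7))² = (-153 + 2*(-21)/12)² = (-153 + 2*(-21)*(1/12))² = (-153 - 7/2)² = (-313/2)² = 97969/4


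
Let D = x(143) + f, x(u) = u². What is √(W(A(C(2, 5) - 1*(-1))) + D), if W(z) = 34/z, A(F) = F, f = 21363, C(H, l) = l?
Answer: √376359/3 ≈ 204.49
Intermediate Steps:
D = 41812 (D = 143² + 21363 = 20449 + 21363 = 41812)
√(W(A(C(2, 5) - 1*(-1))) + D) = √(34/(5 - 1*(-1)) + 41812) = √(34/(5 + 1) + 41812) = √(34/6 + 41812) = √(34*(⅙) + 41812) = √(17/3 + 41812) = √(125453/3) = √376359/3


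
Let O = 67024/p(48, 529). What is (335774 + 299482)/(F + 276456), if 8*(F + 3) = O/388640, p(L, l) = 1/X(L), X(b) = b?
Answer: 642932010/279794521 ≈ 2.2979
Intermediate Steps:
p(L, l) = 1/L
O = 3217152 (O = 67024/(1/48) = 67024*48 = 3217152)
F = -23868/12145 (F = -3 + (3217152/388640)/8 = -3 + (3217152*(1/388640))/8 = -3 + (⅛)*(100536/12145) = -3 + 12567/12145 = -23868/12145 ≈ -1.9653)
(335774 + 299482)/(F + 276456) = (335774 + 299482)/(-23868/12145 + 276456) = 635256/(3357534252/12145) = 635256*(12145/3357534252) = 642932010/279794521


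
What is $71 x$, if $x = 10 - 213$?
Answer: $-14413$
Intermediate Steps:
$x = -203$ ($x = 10 - 213 = -203$)
$71 x = 71 \left(-203\right) = -14413$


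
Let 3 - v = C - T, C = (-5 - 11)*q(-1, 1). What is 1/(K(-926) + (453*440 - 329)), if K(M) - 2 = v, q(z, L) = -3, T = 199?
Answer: 1/199147 ≈ 5.0214e-6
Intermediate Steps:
C = 48 (C = (-5 - 11)*(-3) = -16*(-3) = 48)
v = 154 (v = 3 - (48 - 1*199) = 3 - (48 - 199) = 3 - 1*(-151) = 3 + 151 = 154)
K(M) = 156 (K(M) = 2 + 154 = 156)
1/(K(-926) + (453*440 - 329)) = 1/(156 + (453*440 - 329)) = 1/(156 + (199320 - 329)) = 1/(156 + 198991) = 1/199147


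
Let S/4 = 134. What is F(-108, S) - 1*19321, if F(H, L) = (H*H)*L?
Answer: 6232583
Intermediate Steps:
S = 536 (S = 4*134 = 536)
F(H, L) = L*H² (F(H, L) = H²*L = L*H²)
F(-108, S) - 1*19321 = 536*(-108)² - 1*19321 = 536*11664 - 19321 = 6251904 - 19321 = 6232583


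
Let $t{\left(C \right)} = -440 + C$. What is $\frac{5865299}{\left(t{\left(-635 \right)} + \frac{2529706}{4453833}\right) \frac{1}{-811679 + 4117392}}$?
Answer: $- \frac{7850486040918574161}{435030979} \approx -1.8046 \cdot 10^{10}$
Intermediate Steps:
$\frac{5865299}{\left(t{\left(-635 \right)} + \frac{2529706}{4453833}\right) \frac{1}{-811679 + 4117392}} = \frac{5865299}{\left(\left(-440 - 635\right) + \frac{2529706}{4453833}\right) \frac{1}{-811679 + 4117392}} = \frac{5865299}{\left(-1075 + 2529706 \cdot \frac{1}{4453833}\right) \frac{1}{3305713}} = \frac{5865299}{\left(-1075 + \frac{2529706}{4453833}\right) \frac{1}{3305713}} = \frac{5865299}{\left(- \frac{4785340769}{4453833}\right) \frac{1}{3305713}} = \frac{5865299}{- \frac{4785340769}{14723093647929}} = 5865299 \left(- \frac{14723093647929}{4785340769}\right) = - \frac{7850486040918574161}{435030979}$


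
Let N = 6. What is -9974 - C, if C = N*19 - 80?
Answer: -10008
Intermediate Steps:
C = 34 (C = 6*19 - 80 = 114 - 80 = 34)
-9974 - C = -9974 - 1*34 = -9974 - 34 = -10008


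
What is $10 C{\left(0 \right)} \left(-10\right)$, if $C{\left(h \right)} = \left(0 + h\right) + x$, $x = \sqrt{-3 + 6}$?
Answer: $- 100 \sqrt{3} \approx -173.21$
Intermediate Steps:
$x = \sqrt{3} \approx 1.732$
$C{\left(h \right)} = h + \sqrt{3}$ ($C{\left(h \right)} = \left(0 + h\right) + \sqrt{3} = h + \sqrt{3}$)
$10 C{\left(0 \right)} \left(-10\right) = 10 \left(0 + \sqrt{3}\right) \left(-10\right) = 10 \sqrt{3} \left(-10\right) = - 100 \sqrt{3}$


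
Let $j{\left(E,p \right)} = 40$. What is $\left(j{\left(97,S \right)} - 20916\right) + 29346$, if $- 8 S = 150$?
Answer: $8470$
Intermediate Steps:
$S = - \frac{75}{4}$ ($S = \left(- \frac{1}{8}\right) 150 = - \frac{75}{4} \approx -18.75$)
$\left(j{\left(97,S \right)} - 20916\right) + 29346 = \left(40 - 20916\right) + 29346 = -20876 + 29346 = 8470$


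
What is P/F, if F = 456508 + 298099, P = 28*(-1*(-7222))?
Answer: 1256/4687 ≈ 0.26798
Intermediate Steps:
P = 202216 (P = 28*7222 = 202216)
F = 754607
P/F = 202216/754607 = 202216*(1/754607) = 1256/4687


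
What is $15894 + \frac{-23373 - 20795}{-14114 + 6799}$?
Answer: $\frac{116308778}{7315} \approx 15900.0$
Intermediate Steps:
$15894 + \frac{-23373 - 20795}{-14114 + 6799} = 15894 - \frac{44168}{-7315} = 15894 - - \frac{44168}{7315} = 15894 + \frac{44168}{7315} = \frac{116308778}{7315}$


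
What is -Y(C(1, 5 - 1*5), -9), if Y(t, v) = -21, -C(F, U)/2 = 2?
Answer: 21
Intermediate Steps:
C(F, U) = -4 (C(F, U) = -2*2 = -4)
-Y(C(1, 5 - 1*5), -9) = -1*(-21) = 21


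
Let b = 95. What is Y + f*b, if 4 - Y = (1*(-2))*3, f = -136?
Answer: -12910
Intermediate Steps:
Y = 10 (Y = 4 - 1*(-2)*3 = 4 - (-2)*3 = 4 - 1*(-6) = 4 + 6 = 10)
Y + f*b = 10 - 136*95 = 10 - 12920 = -12910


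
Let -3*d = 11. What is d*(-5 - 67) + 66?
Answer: 330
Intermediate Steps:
d = -11/3 (d = -⅓*11 = -11/3 ≈ -3.6667)
d*(-5 - 67) + 66 = -11*(-5 - 67)/3 + 66 = -11/3*(-72) + 66 = 264 + 66 = 330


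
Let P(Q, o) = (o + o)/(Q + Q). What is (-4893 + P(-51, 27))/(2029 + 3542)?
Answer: -27730/31569 ≈ -0.87839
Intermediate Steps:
P(Q, o) = o/Q (P(Q, o) = (2*o)/((2*Q)) = (2*o)*(1/(2*Q)) = o/Q)
(-4893 + P(-51, 27))/(2029 + 3542) = (-4893 + 27/(-51))/(2029 + 3542) = (-4893 + 27*(-1/51))/5571 = (-4893 - 9/17)*(1/5571) = -83190/17*1/5571 = -27730/31569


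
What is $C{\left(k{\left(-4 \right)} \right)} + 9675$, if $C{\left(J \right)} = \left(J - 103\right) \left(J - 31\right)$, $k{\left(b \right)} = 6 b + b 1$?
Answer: $17404$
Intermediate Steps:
$k{\left(b \right)} = 7 b$ ($k{\left(b \right)} = 6 b + b = 7 b$)
$C{\left(J \right)} = \left(-103 + J\right) \left(-31 + J\right)$
$C{\left(k{\left(-4 \right)} \right)} + 9675 = \left(3193 + \left(7 \left(-4\right)\right)^{2} - 134 \cdot 7 \left(-4\right)\right) + 9675 = \left(3193 + \left(-28\right)^{2} - -3752\right) + 9675 = \left(3193 + 784 + 3752\right) + 9675 = 7729 + 9675 = 17404$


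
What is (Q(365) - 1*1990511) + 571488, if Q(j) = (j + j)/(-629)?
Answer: -892566197/629 ≈ -1.4190e+6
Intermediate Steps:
Q(j) = -2*j/629 (Q(j) = (2*j)*(-1/629) = -2*j/629)
(Q(365) - 1*1990511) + 571488 = (-2/629*365 - 1*1990511) + 571488 = (-730/629 - 1990511) + 571488 = -1252032149/629 + 571488 = -892566197/629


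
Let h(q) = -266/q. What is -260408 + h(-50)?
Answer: -6510067/25 ≈ -2.6040e+5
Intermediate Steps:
-260408 + h(-50) = -260408 - 266/(-50) = -260408 - 266*(-1/50) = -260408 + 133/25 = -6510067/25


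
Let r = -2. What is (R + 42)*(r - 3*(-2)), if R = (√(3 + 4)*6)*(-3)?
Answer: 168 - 72*√7 ≈ -22.494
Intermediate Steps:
R = -18*√7 (R = (√7*6)*(-3) = (6*√7)*(-3) = -18*√7 ≈ -47.624)
(R + 42)*(r - 3*(-2)) = (-18*√7 + 42)*(-2 - 3*(-2)) = (42 - 18*√7)*(-2 + 6) = (42 - 18*√7)*4 = 168 - 72*√7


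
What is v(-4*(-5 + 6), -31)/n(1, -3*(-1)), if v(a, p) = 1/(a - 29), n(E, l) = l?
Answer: -1/99 ≈ -0.010101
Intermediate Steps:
v(a, p) = 1/(-29 + a)
v(-4*(-5 + 6), -31)/n(1, -3*(-1)) = 1/((-29 - 4*(-5 + 6))*((-3*(-1)))) = 1/(-29 - 4*1*3) = (⅓)/(-29 - 4) = (⅓)/(-33) = -1/33*⅓ = -1/99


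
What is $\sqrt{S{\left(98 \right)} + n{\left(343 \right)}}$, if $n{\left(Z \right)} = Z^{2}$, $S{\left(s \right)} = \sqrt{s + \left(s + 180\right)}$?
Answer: $\sqrt{117649 + 2 \sqrt{94}} \approx 343.03$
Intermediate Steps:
$S{\left(s \right)} = \sqrt{180 + 2 s}$ ($S{\left(s \right)} = \sqrt{s + \left(180 + s\right)} = \sqrt{180 + 2 s}$)
$\sqrt{S{\left(98 \right)} + n{\left(343 \right)}} = \sqrt{\sqrt{180 + 2 \cdot 98} + 343^{2}} = \sqrt{\sqrt{180 + 196} + 117649} = \sqrt{\sqrt{376} + 117649} = \sqrt{2 \sqrt{94} + 117649} = \sqrt{117649 + 2 \sqrt{94}}$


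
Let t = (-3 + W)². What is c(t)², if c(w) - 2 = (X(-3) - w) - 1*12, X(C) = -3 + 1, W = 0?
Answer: 441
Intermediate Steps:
X(C) = -2
t = 9 (t = (-3 + 0)² = (-3)² = 9)
c(w) = -12 - w (c(w) = 2 + ((-2 - w) - 1*12) = 2 + ((-2 - w) - 12) = 2 + (-14 - w) = -12 - w)
c(t)² = (-12 - 1*9)² = (-12 - 9)² = (-21)² = 441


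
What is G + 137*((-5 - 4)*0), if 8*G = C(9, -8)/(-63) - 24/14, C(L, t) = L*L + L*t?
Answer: -13/56 ≈ -0.23214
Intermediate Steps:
C(L, t) = L**2 + L*t
G = -13/56 (G = ((9*(9 - 8))/(-63) - 24/14)/8 = ((9*1)*(-1/63) - 24*1/14)/8 = (9*(-1/63) - 12/7)/8 = (-1/7 - 12/7)/8 = (1/8)*(-13/7) = -13/56 ≈ -0.23214)
G + 137*((-5 - 4)*0) = -13/56 + 137*((-5 - 4)*0) = -13/56 + 137*(-9*0) = -13/56 + 137*0 = -13/56 + 0 = -13/56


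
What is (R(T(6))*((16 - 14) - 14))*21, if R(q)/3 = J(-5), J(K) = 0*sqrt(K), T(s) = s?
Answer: 0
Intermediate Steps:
J(K) = 0
R(q) = 0 (R(q) = 3*0 = 0)
(R(T(6))*((16 - 14) - 14))*21 = (0*((16 - 14) - 14))*21 = (0*(2 - 14))*21 = (0*(-12))*21 = 0*21 = 0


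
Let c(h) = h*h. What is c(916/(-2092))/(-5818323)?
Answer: -52441/1591480071867 ≈ -3.2951e-8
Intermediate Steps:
c(h) = h²
c(916/(-2092))/(-5818323) = (916/(-2092))²/(-5818323) = (916*(-1/2092))²*(-1/5818323) = (-229/523)²*(-1/5818323) = (52441/273529)*(-1/5818323) = -52441/1591480071867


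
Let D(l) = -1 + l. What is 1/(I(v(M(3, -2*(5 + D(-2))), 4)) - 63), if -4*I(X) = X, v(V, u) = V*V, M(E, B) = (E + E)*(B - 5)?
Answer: -1/792 ≈ -0.0012626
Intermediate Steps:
M(E, B) = 2*E*(-5 + B) (M(E, B) = (2*E)*(-5 + B) = 2*E*(-5 + B))
v(V, u) = V²
I(X) = -X/4
1/(I(v(M(3, -2*(5 + D(-2))), 4)) - 63) = 1/(-36*(-5 - 2*(5 + (-1 - 2)))²/4 - 63) = 1/(-36*(-5 - 2*(5 - 3))²/4 - 63) = 1/(-36*(-5 - 2*2)²/4 - 63) = 1/(-36*(-5 - 4)²/4 - 63) = 1/(-(2*3*(-9))²/4 - 63) = 1/(-¼*(-54)² - 63) = 1/(-¼*2916 - 63) = 1/(-729 - 63) = 1/(-792) = -1/792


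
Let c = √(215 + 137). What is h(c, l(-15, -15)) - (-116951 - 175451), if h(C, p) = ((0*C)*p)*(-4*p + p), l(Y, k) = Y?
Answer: 292402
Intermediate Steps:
c = 4*√22 (c = √352 = 4*√22 ≈ 18.762)
h(C, p) = 0 (h(C, p) = (0*p)*(-3*p) = 0*(-3*p) = 0)
h(c, l(-15, -15)) - (-116951 - 175451) = 0 - (-116951 - 175451) = 0 - 1*(-292402) = 0 + 292402 = 292402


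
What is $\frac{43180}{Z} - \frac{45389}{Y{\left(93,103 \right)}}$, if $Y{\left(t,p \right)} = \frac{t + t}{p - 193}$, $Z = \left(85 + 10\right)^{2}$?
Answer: $\frac{1229174891}{55955} \approx 21967.0$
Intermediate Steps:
$Z = 9025$ ($Z = 95^{2} = 9025$)
$Y{\left(t,p \right)} = \frac{2 t}{-193 + p}$
$\frac{43180}{Z} - \frac{45389}{Y{\left(93,103 \right)}} = \frac{43180}{9025} - \frac{45389}{2 \cdot 93 \frac{1}{-193 + 103}} = 43180 \cdot \frac{1}{9025} - \frac{45389}{2 \cdot 93 \frac{1}{-90}} = \frac{8636}{1805} - \frac{45389}{2 \cdot 93 \left(- \frac{1}{90}\right)} = \frac{8636}{1805} - \frac{45389}{- \frac{31}{15}} = \frac{8636}{1805} - - \frac{680835}{31} = \frac{8636}{1805} + \frac{680835}{31} = \frac{1229174891}{55955}$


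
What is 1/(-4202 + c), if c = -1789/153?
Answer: -153/644695 ≈ -0.00023732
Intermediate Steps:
c = -1789/153 (c = -1789*1/153 = -1789/153 ≈ -11.693)
1/(-4202 + c) = 1/(-4202 - 1789/153) = 1/(-644695/153) = -153/644695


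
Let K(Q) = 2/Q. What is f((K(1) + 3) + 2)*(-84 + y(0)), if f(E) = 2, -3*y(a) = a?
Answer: -168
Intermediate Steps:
y(a) = -a/3
f((K(1) + 3) + 2)*(-84 + y(0)) = 2*(-84 - ⅓*0) = 2*(-84 + 0) = 2*(-84) = -168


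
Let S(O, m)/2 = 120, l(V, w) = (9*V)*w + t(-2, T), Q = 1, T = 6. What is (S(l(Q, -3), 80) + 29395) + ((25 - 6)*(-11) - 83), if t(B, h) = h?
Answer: 29343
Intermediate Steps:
l(V, w) = 6 + 9*V*w (l(V, w) = (9*V)*w + 6 = 9*V*w + 6 = 6 + 9*V*w)
S(O, m) = 240 (S(O, m) = 2*120 = 240)
(S(l(Q, -3), 80) + 29395) + ((25 - 6)*(-11) - 83) = (240 + 29395) + ((25 - 6)*(-11) - 83) = 29635 + (19*(-11) - 83) = 29635 + (-209 - 83) = 29635 - 292 = 29343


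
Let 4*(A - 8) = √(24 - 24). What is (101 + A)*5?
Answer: 545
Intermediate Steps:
A = 8 (A = 8 + √(24 - 24)/4 = 8 + √0/4 = 8 + (¼)*0 = 8 + 0 = 8)
(101 + A)*5 = (101 + 8)*5 = 109*5 = 545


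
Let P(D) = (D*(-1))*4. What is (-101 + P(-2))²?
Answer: 8649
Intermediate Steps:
P(D) = -4*D (P(D) = -D*4 = -4*D)
(-101 + P(-2))² = (-101 - 4*(-2))² = (-101 + 8)² = (-93)² = 8649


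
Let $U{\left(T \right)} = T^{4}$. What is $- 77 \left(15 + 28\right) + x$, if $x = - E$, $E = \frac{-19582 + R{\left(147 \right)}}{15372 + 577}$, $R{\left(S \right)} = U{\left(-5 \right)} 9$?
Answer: $- \frac{52793182}{15949} \approx -3310.1$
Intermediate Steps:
$R{\left(S \right)} = 5625$ ($R{\left(S \right)} = \left(-5\right)^{4} \cdot 9 = 625 \cdot 9 = 5625$)
$E = - \frac{13957}{15949}$ ($E = \frac{-19582 + 5625}{15372 + 577} = - \frac{13957}{15949} \approx -0.8751$)
$x = \frac{13957}{15949}$ ($x = \left(-1\right) \left(- \frac{13957}{15949}\right) = \frac{13957}{15949} \approx 0.8751$)
$- 77 \left(15 + 28\right) + x = - 77 \left(15 + 28\right) + \frac{13957}{15949} = \left(-77\right) 43 + \frac{13957}{15949} = -3311 + \frac{13957}{15949} = - \frac{52793182}{15949}$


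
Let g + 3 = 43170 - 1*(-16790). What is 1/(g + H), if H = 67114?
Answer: 1/127071 ≈ 7.8696e-6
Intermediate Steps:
g = 59957 (g = -3 + (43170 - 1*(-16790)) = -3 + (43170 + 16790) = -3 + 59960 = 59957)
1/(g + H) = 1/(59957 + 67114) = 1/127071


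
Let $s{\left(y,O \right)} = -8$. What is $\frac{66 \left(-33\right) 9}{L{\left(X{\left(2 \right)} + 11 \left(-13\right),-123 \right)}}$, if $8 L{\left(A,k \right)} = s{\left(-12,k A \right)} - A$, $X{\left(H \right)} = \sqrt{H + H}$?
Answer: $- \frac{156816}{133} \approx -1179.1$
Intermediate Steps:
$X{\left(H \right)} = \sqrt{2} \sqrt{H}$ ($X{\left(H \right)} = \sqrt{2 H} = \sqrt{2} \sqrt{H}$)
$L{\left(A,k \right)} = -1 - \frac{A}{8}$ ($L{\left(A,k \right)} = \frac{-8 - A}{8} = -1 - \frac{A}{8}$)
$\frac{66 \left(-33\right) 9}{L{\left(X{\left(2 \right)} + 11 \left(-13\right),-123 \right)}} = \frac{66 \left(-33\right) 9}{-1 - \frac{\sqrt{2} \sqrt{2} + 11 \left(-13\right)}{8}} = \frac{\left(-2178\right) 9}{-1 - \frac{2 - 143}{8}} = - \frac{19602}{-1 - - \frac{141}{8}} = - \frac{19602}{-1 + \frac{141}{8}} = - \frac{19602}{\frac{133}{8}} = \left(-19602\right) \frac{8}{133} = - \frac{156816}{133}$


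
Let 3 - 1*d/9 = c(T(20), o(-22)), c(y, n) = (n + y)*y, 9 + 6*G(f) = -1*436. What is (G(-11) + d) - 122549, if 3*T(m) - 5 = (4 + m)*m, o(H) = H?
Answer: -1954867/6 ≈ -3.2581e+5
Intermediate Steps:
G(f) = -445/6 (G(f) = -3/2 + (-1*436)/6 = -3/2 + (⅙)*(-436) = -3/2 - 218/3 = -445/6)
T(m) = 5/3 + m*(4 + m)/3 (T(m) = 5/3 + ((4 + m)*m)/3 = 5/3 + (m*(4 + m))/3 = 5/3 + m*(4 + m)/3)
c(y, n) = y*(n + y)
d = -203188 (d = 27 - 9*(5/3 + (⅓)*20² + (4/3)*20)*(-22 + (5/3 + (⅓)*20² + (4/3)*20)) = 27 - 9*(5/3 + (⅓)*400 + 80/3)*(-22 + (5/3 + (⅓)*400 + 80/3)) = 27 - 9*(5/3 + 400/3 + 80/3)*(-22 + (5/3 + 400/3 + 80/3)) = 27 - 1455*(-22 + 485/3) = 27 - 1455*419/3 = 27 - 9*203215/9 = 27 - 203215 = -203188)
(G(-11) + d) - 122549 = (-445/6 - 203188) - 122549 = -1219573/6 - 122549 = -1954867/6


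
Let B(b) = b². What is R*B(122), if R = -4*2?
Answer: -119072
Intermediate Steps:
R = -8
R*B(122) = -8*122² = -8*14884 = -119072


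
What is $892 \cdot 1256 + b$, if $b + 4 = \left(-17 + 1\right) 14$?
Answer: $1120124$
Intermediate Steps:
$b = -228$ ($b = -4 + \left(-17 + 1\right) 14 = -4 - 224 = -228$)
$892 \cdot 1256 + b = 892 \cdot 1256 - 228 = 1120352 - 228 = 1120124$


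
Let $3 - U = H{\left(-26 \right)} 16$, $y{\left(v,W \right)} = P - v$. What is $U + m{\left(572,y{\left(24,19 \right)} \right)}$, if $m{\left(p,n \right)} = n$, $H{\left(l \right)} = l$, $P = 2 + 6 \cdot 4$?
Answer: $421$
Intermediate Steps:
$P = 26$ ($P = 2 + 24 = 26$)
$y{\left(v,W \right)} = 26 - v$
$U = 419$ ($U = 3 - \left(-26\right) 16 = 3 - -416 = 3 + 416 = 419$)
$U + m{\left(572,y{\left(24,19 \right)} \right)} = 419 + \left(26 - 24\right) = 419 + 2 = 421$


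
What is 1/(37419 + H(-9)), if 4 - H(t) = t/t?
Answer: 1/37422 ≈ 2.6722e-5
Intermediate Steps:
H(t) = 3 (H(t) = 4 - t/t = 4 - 1*1 = 4 - 1 = 3)
1/(37419 + H(-9)) = 1/(37419 + 3) = 1/37422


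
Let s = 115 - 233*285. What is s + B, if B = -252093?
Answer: -318383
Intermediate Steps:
s = -66290 (s = 115 - 66405 = -66290)
s + B = -66290 - 252093 = -318383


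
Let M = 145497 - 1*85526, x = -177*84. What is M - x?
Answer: 74839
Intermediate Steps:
x = -14868
M = 59971 (M = 145497 - 85526 = 59971)
M - x = 59971 - 1*(-14868) = 59971 + 14868 = 74839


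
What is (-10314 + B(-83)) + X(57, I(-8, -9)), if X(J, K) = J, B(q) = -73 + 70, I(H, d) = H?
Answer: -10260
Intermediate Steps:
B(q) = -3
(-10314 + B(-83)) + X(57, I(-8, -9)) = (-10314 - 3) + 57 = -10317 + 57 = -10260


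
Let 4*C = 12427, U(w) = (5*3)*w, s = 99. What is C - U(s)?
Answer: 6487/4 ≈ 1621.8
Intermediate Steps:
U(w) = 15*w
C = 12427/4 (C = (¼)*12427 = 12427/4 ≈ 3106.8)
C - U(s) = 12427/4 - 15*99 = 12427/4 - 1*1485 = 12427/4 - 1485 = 6487/4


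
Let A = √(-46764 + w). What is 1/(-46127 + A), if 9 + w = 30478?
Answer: -46127/2127716424 - I*√16295/2127716424 ≈ -2.1679e-5 - 5.9995e-8*I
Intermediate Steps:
w = 30469 (w = -9 + 30478 = 30469)
A = I*√16295 (A = √(-46764 + 30469) = √(-16295) = I*√16295 ≈ 127.65*I)
1/(-46127 + A) = 1/(-46127 + I*√16295)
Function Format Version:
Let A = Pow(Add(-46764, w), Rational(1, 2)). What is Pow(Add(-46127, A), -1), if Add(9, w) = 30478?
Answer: Add(Rational(-46127, 2127716424), Mul(Rational(-1, 2127716424), I, Pow(16295, Rational(1, 2)))) ≈ Add(-2.1679e-5, Mul(-5.9995e-8, I))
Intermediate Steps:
w = 30469 (w = Add(-9, 30478) = 30469)
A = Mul(I, Pow(16295, Rational(1, 2))) (A = Pow(Add(-46764, 30469), Rational(1, 2)) = Pow(-16295, Rational(1, 2)) = Mul(I, Pow(16295, Rational(1, 2))) ≈ Mul(127.65, I))
Pow(Add(-46127, A), -1) = Pow(Add(-46127, Mul(I, Pow(16295, Rational(1, 2)))), -1)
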